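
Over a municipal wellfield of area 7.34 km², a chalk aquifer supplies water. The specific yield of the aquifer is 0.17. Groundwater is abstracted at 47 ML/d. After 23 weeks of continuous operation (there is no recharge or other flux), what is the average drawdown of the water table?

Δh ≈ 6.06 m

A = 7.34 km² = 7.34 × 10^6 m²
Q = 47 ML/d = 47000 m³/d
t = 23 weeks = 161 d
ΔV = Q × t = 47000 m³/d × 161 d = 7.567 × 10^6 m³
Δh = ΔV / (Sy × A) = 7.567 × 10^6 / (0.17 × 7.34 × 10^6) = 6.064 m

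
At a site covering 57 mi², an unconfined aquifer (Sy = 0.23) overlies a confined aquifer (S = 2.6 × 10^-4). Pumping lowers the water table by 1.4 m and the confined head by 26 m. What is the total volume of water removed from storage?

A = 57 mi² = 1.476 × 10^8 m²
Unconfined: ΔV_u = Sy × A × Δh_u = 0.23 × 1.476 × 10^8 × 1.4 = 4.754 × 10^7 m³
Confined: ΔV_c = S × A × Δh_c = 2.6 × 10^-4 × 1.476 × 10^8 × 26 = 9.98 × 10^5 m³
Total ΔV = 4.754 × 10^7 + 9.98 × 10^5 = 4.853 × 10^7 m³

ΔV ≈ 4.85 × 10^7 m³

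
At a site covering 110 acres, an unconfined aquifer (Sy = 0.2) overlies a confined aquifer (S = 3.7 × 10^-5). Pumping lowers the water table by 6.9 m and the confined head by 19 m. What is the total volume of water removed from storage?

ΔV ≈ 6.15 × 10^5 m³

A = 110 acres = 4.452 × 10^5 m²
Unconfined: ΔV_u = Sy × A × Δh_u = 0.2 × 4.452 × 10^5 × 6.9 = 6.143 × 10^5 m³
Confined: ΔV_c = S × A × Δh_c = 3.7 × 10^-5 × 4.452 × 10^5 × 19 = 312.9 m³
Total ΔV = 6.143 × 10^5 + 312.9 = 6.146 × 10^5 m³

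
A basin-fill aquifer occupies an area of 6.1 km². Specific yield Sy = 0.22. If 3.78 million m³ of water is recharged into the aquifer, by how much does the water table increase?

Δh ≈ 2.82 m

A = 6.1 km² = 6.1 × 10^6 m²
ΔV = 3.78 million m³ = 3.78 × 10^6 m³
Δh = ΔV / (Sy × A) = 3.78 × 10^6 m³ / (0.22 × 6.1 × 10^6 m²) = 2.817 m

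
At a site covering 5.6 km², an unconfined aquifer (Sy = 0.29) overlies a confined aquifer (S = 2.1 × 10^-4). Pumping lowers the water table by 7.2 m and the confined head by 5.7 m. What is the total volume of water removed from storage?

ΔV ≈ 1.17 × 10^7 m³

A = 5.6 km² = 5.6 × 10^6 m²
Unconfined: ΔV_u = Sy × A × Δh_u = 0.29 × 5.6 × 10^6 × 7.2 = 1.169 × 10^7 m³
Confined: ΔV_c = S × A × Δh_c = 2.1 × 10^-4 × 5.6 × 10^6 × 5.7 = 6703 m³
Total ΔV = 1.169 × 10^7 + 6703 = 1.17 × 10^7 m³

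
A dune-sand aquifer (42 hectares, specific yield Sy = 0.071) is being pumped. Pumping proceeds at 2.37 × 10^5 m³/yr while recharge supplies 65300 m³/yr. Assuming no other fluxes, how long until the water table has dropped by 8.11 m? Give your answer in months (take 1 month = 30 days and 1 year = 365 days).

A = 42 hectares = 4.2 × 10^5 m²
ΔV = Sy × A × Δh = 0.071 × 4.2 × 10^5 × 8.11 = 2.418 × 10^5 m³
Net withdrawal = 2.37 × 10^5 − 65300 = 1.717 × 10^5 m³/yr = 470.4 m³/d
t = ΔV / Q = 2.418 × 10^5 m³ / 470.4 m³/d = 514.1 d
t = 514.1 d ≈ 17.14 months

t ≈ 17.1 months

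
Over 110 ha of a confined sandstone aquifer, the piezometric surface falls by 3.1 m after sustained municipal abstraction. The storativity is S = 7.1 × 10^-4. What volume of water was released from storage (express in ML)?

ΔV ≈ 2.42 ML

A = 110 ha = 1.1 × 10^6 m²
ΔV = S × A × Δh = 7.1 × 10^-4 × 1.1 × 10^6 m² × 3.1 m = 2421 m³
ΔV = 2421 m³ = 2.421 ML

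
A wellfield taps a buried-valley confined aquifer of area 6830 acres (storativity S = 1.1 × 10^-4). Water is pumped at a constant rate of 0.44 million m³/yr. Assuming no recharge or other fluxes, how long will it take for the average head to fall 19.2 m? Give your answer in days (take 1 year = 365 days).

A = 6830 acres = 2.764 × 10^7 m²
ΔV = S × A × Δh = 1.1 × 10^-4 × 2.764 × 10^7 × 19.2 = 58380 m³
Q = 0.44 million m³/yr = 1205 m³/d
t = ΔV / Q = 58380 m³ / 1205 m³/d = 48.43 d

t ≈ 48.4 days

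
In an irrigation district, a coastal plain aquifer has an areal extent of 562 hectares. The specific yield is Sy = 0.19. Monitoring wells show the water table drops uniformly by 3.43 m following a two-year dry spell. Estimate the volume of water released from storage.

A = 562 hectares = 5.62 × 10^6 m²
ΔV = Sy × A × Δh = 0.19 × 5.62 × 10^6 m² × 3.43 m = 3.663 × 10^6 m³

ΔV ≈ 3.66 × 10^6 m³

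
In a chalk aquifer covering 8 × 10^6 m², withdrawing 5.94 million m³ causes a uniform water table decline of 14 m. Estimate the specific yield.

Sy ≈ 0.053

ΔV = 5.94 million m³ = 5.94 × 10^6 m³
Sy = ΔV / (A × Δh) = 5.94 × 10^6 m³ / (8 × 10^6 m² × 14 m) = 0.05304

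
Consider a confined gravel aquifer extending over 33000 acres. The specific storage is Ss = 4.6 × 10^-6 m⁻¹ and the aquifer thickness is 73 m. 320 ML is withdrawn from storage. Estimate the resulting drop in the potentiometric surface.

Δh ≈ 7.14 m

S = Ss × b = 4.6 × 10^-6 m⁻¹ × 73 m = 3.358 × 10^-4
A = 33000 acres = 1.335 × 10^8 m²
ΔV = 320 ML = 3.2 × 10^5 m³
Δh = ΔV / (S × A) = 3.2 × 10^5 m³ / (3.358 × 10^-4 × 1.335 × 10^8 m²) = 7.136 m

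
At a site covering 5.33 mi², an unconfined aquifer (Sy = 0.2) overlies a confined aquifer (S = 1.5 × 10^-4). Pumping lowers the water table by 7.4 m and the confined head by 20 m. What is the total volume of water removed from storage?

A = 5.33 mi² = 1.38 × 10^7 m²
Unconfined: ΔV_u = Sy × A × Δh_u = 0.2 × 1.38 × 10^7 × 7.4 = 2.043 × 10^7 m³
Confined: ΔV_c = S × A × Δh_c = 1.5 × 10^-4 × 1.38 × 10^7 × 20 = 41410 m³
Total ΔV = 2.043 × 10^7 + 41410 = 2.047 × 10^7 m³

ΔV ≈ 2.05 × 10^7 m³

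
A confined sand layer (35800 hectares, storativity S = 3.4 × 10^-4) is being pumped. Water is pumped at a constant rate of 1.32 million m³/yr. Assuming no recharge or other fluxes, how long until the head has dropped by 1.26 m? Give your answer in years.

t ≈ 0.116 years

A = 35800 hectares = 3.58 × 10^8 m²
ΔV = S × A × Δh = 3.4 × 10^-4 × 3.58 × 10^8 × 1.26 = 1.534 × 10^5 m³
Q = 1.32 million m³/yr = 3616 m³/d
t = ΔV / Q = 1.534 × 10^5 m³ / 3616 m³/d = 42.41 d
t = 42.41 d ≈ 0.1162 years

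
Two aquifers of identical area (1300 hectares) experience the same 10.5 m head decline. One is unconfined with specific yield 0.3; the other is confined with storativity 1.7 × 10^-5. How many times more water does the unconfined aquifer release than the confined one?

ΔV_u / ΔV_c ≈ 17600

A = 1300 hectares = 1.3 × 10^7 m²
Unconfined: ΔV_u = Sy × A × Δh = 0.3 × 1.3 × 10^7 × 10.5 = 4.095 × 10^7 m³
Confined: ΔV_c = S × A × Δh = 1.7 × 10^-5 × 1.3 × 10^7 × 10.5 = 2320 m³
Ratio = ΔV_u / ΔV_c = Sy / S = 0.3 / 1.7 × 10^-5 = 17650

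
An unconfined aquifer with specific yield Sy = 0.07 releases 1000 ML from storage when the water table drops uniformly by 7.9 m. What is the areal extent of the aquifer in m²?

A ≈ 1.81 × 10^6 m²

ΔV = 1000 ML = 1 × 10^6 m³
A = ΔV / (Sy × Δh) = 1 × 10^6 / (0.07 × 7.9) = 1.808 × 10^6 m²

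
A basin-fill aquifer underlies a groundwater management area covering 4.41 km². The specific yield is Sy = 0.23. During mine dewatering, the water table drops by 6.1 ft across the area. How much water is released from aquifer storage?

ΔV ≈ 1.89 × 10^6 m³

A = 4.41 km² = 4.41 × 10^6 m²
Δh = 6.1 ft = 1.859 m
ΔV = Sy × A × Δh = 0.23 × 4.41 × 10^6 m² × 1.859 m = 1.886 × 10^6 m³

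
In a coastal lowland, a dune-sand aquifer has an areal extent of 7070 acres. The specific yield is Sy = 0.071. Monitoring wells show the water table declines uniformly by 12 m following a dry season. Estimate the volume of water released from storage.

ΔV ≈ 2.44 × 10^7 m³

A = 7070 acres = 2.861 × 10^7 m²
ΔV = Sy × A × Δh = 0.071 × 2.861 × 10^7 m² × 12 m = 2.438 × 10^7 m³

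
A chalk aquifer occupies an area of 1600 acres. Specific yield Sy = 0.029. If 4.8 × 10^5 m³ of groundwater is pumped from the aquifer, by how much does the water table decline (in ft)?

A = 1600 acres = 6.475 × 10^6 m²
Δh = ΔV / (Sy × A) = 4.8 × 10^5 m³ / (0.029 × 6.475 × 10^6 m²) = 2.556 m
Δh = 2.556 m = 8.387 ft

Δh ≈ 8.39 ft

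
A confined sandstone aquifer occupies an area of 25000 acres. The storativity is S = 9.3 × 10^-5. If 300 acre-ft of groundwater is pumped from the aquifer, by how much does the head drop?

Δh ≈ 39.3 m

A = 25000 acres = 1.012 × 10^8 m²
ΔV = 300 acre-ft = 3.7 × 10^5 m³
Δh = ΔV / (S × A) = 3.7 × 10^5 m³ / (9.3 × 10^-5 × 1.012 × 10^8 m²) = 39.33 m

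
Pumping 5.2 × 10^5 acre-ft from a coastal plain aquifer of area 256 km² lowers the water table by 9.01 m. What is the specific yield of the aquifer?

Sy ≈ 0.28

A = 256 km² = 2.56 × 10^8 m²
ΔV = 5.2 × 10^5 acre-ft = 6.414 × 10^8 m³
Sy = ΔV / (A × Δh) = 6.414 × 10^8 m³ / (2.56 × 10^8 m² × 9.01 m) = 0.2781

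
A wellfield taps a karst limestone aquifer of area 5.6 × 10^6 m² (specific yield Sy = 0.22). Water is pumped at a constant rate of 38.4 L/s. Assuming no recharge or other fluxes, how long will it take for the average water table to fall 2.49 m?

ΔV = Sy × A × Δh = 0.22 × 5.6 × 10^6 × 2.49 = 3.068 × 10^6 m³
Q = 38.4 L/s = 3318 m³/d
t = ΔV / Q = 3.068 × 10^6 m³ / 3318 m³/d = 924.6 d

t ≈ 925 days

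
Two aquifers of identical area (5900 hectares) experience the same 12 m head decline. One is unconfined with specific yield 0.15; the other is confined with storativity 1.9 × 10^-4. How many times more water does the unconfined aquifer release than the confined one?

A = 5900 hectares = 5.9 × 10^7 m²
Unconfined: ΔV_u = Sy × A × Δh = 0.15 × 5.9 × 10^7 × 12 = 1.062 × 10^8 m³
Confined: ΔV_c = S × A × Δh = 1.9 × 10^-4 × 5.9 × 10^7 × 12 = 1.345 × 10^5 m³
Ratio = ΔV_u / ΔV_c = Sy / S = 0.15 / 1.9 × 10^-4 = 789.5

ΔV_u / ΔV_c ≈ 789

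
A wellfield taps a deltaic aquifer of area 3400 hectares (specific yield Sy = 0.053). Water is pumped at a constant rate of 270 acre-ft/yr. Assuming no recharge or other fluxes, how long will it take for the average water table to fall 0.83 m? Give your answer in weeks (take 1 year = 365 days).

A = 3400 hectares = 3.4 × 10^7 m²
ΔV = Sy × A × Δh = 0.053 × 3.4 × 10^7 × 0.83 = 1.496 × 10^6 m³
Q = 270 acre-ft/yr = 912.4 m³/d
t = ΔV / Q = 1.496 × 10^6 m³ / 912.4 m³/d = 1639 d
t = 1639 d ≈ 234.2 weeks

t ≈ 234 weeks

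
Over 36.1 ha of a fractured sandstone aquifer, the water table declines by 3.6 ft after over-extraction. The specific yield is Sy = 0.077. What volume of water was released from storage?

A = 36.1 ha = 3.61 × 10^5 m²
Δh = 3.6 ft = 1.097 m
ΔV = Sy × A × Δh = 0.077 × 3.61 × 10^5 m² × 1.097 m = 30500 m³

ΔV ≈ 30500 m³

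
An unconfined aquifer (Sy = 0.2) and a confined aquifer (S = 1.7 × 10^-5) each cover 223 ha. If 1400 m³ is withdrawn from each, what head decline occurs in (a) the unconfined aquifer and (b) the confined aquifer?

Δh_u ≈ 0.00314 m; Δh_c ≈ 36.9 m

A = 223 ha = 2.23 × 10^6 m²
Unconfined: Δh_u = ΔV/(Sy·A) = 1400/(0.2 × 2.23 × 10^6) = 0.003139 m
Confined: Δh_c = ΔV/(S·A) = 1400/(1.7 × 10^-5 × 2.23 × 10^6) = 36.93 m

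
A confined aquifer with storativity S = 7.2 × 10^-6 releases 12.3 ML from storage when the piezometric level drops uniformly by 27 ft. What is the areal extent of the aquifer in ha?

A ≈ 20800 ha

Δh = 27 ft = 8.23 m
ΔV = 12.3 ML = 12300 m³
A = ΔV / (S × Δh) = 12300 / (7.2 × 10^-6 × 8.23) = 2.076 × 10^8 m²
A = 2.076 × 10^8 m² = 20760 ha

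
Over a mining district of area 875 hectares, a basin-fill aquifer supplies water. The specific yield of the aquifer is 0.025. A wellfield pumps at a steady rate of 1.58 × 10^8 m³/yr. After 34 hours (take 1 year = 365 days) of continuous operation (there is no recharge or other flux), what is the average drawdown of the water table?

Δh ≈ 2.8 m

A = 875 hectares = 8.75 × 10^6 m²
Q = 1.58 × 10^8 m³/yr = 4.329 × 10^5 m³/d
t = 34 hours = 1.417 d
ΔV = Q × t = 4.329 × 10^5 m³/d × 1.417 d = 6.132 × 10^5 m³
Δh = ΔV / (Sy × A) = 6.132 × 10^5 / (0.025 × 8.75 × 10^6) = 2.803 m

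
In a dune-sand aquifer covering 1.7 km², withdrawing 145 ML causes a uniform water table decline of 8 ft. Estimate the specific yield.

A = 1.7 km² = 1.7 × 10^6 m²
Δh = 8 ft = 2.438 m
ΔV = 145 ML = 1.45 × 10^5 m³
Sy = ΔV / (A × Δh) = 1.45 × 10^5 m³ / (1.7 × 10^6 m² × 2.438 m) = 0.03498

Sy ≈ 0.035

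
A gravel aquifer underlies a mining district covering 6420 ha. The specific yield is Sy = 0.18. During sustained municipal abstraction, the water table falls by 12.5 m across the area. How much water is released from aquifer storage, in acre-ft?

ΔV ≈ 1.17 × 10^5 acre-ft

A = 6420 ha = 6.42 × 10^7 m²
ΔV = Sy × A × Δh = 0.18 × 6.42 × 10^7 m² × 12.5 m = 1.444 × 10^8 m³
ΔV = 1.444 × 10^8 m³ = 1.171 × 10^5 acre-ft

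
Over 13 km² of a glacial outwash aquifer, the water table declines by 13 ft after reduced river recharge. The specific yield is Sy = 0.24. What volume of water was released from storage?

ΔV ≈ 1.24 × 10^7 m³

A = 13 km² = 1.3 × 10^7 m²
Δh = 13 ft = 3.962 m
ΔV = Sy × A × Δh = 0.24 × 1.3 × 10^7 m² × 3.962 m = 1.236 × 10^7 m³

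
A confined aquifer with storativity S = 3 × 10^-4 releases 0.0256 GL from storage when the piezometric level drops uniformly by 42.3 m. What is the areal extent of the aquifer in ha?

ΔV = 0.0256 GL = 25600 m³
A = ΔV / (S × Δh) = 25600 / (3 × 10^-4 × 42.3) = 2.017 × 10^6 m²
A = 2.017 × 10^6 m² = 201.7 ha

A ≈ 202 ha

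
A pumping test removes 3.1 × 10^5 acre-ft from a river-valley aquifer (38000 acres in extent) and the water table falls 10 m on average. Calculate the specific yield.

A = 38000 acres = 1.538 × 10^8 m²
ΔV = 3.1 × 10^5 acre-ft = 3.824 × 10^8 m³
Sy = ΔV / (A × Δh) = 3.824 × 10^8 m³ / (1.538 × 10^8 m² × 10 m) = 0.2487

Sy ≈ 0.25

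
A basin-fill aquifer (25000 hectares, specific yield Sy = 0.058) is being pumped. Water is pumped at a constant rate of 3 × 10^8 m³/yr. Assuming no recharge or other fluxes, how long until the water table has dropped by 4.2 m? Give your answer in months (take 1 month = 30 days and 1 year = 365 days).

A = 25000 hectares = 2.5 × 10^8 m²
ΔV = Sy × A × Δh = 0.058 × 2.5 × 10^8 × 4.2 = 6.09 × 10^7 m³
Q = 3 × 10^8 m³/yr = 8.219 × 10^5 m³/d
t = ΔV / Q = 6.09 × 10^7 m³ / 8.219 × 10^5 m³/d = 74.09 d
t = 74.09 d ≈ 2.47 months

t ≈ 2.47 months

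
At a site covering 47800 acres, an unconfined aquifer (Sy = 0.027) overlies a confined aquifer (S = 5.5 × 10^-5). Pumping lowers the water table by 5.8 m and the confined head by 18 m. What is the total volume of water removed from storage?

ΔV ≈ 3.05 × 10^7 m³

A = 47800 acres = 1.934 × 10^8 m²
Unconfined: ΔV_u = Sy × A × Δh_u = 0.027 × 1.934 × 10^8 × 5.8 = 3.029 × 10^7 m³
Confined: ΔV_c = S × A × Δh_c = 5.5 × 10^-5 × 1.934 × 10^8 × 18 = 1.915 × 10^5 m³
Total ΔV = 3.029 × 10^7 + 1.915 × 10^5 = 3.048 × 10^7 m³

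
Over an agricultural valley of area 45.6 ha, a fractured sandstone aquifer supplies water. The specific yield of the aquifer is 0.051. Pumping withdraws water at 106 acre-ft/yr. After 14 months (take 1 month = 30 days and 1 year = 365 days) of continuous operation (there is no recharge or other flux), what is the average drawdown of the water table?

A = 45.6 ha = 4.56 × 10^5 m²
Q = 106 acre-ft/yr = 358.2 m³/d
t = 14 months = 420 d
ΔV = Q × t = 358.2 m³/d × 420 d = 1.505 × 10^5 m³
Δh = ΔV / (Sy × A) = 1.505 × 10^5 / (0.051 × 4.56 × 10^5) = 6.469 m

Δh ≈ 6.47 m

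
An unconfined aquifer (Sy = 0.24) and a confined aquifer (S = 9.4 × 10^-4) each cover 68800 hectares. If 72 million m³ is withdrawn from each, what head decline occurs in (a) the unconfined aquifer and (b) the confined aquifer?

A = 68800 hectares = 6.88 × 10^8 m²
ΔV = 72 million m³ = 7.2 × 10^7 m³
Unconfined: Δh_u = ΔV/(Sy·A) = 7.2 × 10^7/(0.24 × 6.88 × 10^8) = 0.436 m
Confined: Δh_c = ΔV/(S·A) = 7.2 × 10^7/(9.4 × 10^-4 × 6.88 × 10^8) = 111.3 m

Δh_u ≈ 0.436 m; Δh_c ≈ 111 m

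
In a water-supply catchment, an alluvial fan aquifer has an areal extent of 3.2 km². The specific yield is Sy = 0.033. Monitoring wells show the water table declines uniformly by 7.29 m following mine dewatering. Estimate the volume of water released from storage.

ΔV ≈ 7.7 × 10^5 m³

A = 3.2 km² = 3.2 × 10^6 m²
ΔV = Sy × A × Δh = 0.033 × 3.2 × 10^6 m² × 7.29 m = 7.698 × 10^5 m³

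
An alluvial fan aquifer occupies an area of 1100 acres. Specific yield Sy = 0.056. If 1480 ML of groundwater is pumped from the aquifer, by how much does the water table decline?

A = 1100 acres = 4.452 × 10^6 m²
ΔV = 1480 ML = 1.48 × 10^6 m³
Δh = ΔV / (Sy × A) = 1.48 × 10^6 m³ / (0.056 × 4.452 × 10^6 m²) = 5.937 m

Δh ≈ 5.94 m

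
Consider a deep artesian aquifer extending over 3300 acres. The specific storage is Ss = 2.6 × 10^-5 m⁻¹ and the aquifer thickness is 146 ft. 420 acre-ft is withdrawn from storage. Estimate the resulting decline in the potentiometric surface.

Δh ≈ 33.5 m

b = 146 ft = 44.5 m
S = Ss × b = 2.6 × 10^-5 m⁻¹ × 44.5 m = 1.157 × 10^-3
A = 3300 acres = 1.335 × 10^7 m²
ΔV = 420 acre-ft = 5.181 × 10^5 m³
Δh = ΔV / (S × A) = 5.181 × 10^5 m³ / (0.001157 × 1.335 × 10^7 m²) = 33.53 m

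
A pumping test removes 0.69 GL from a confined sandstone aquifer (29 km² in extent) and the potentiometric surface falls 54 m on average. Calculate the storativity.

S ≈ 4.4 × 10^-4

A = 29 km² = 2.9 × 10^7 m²
ΔV = 0.69 GL = 6.9 × 10^5 m³
S = ΔV / (A × Δh) = 6.9 × 10^5 m³ / (2.9 × 10^7 m² × 54 m) = 4.406 × 10^-4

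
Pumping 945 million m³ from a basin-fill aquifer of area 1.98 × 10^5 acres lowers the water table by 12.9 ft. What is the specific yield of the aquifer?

A = 1.98 × 10^5 acres = 8.013 × 10^8 m²
Δh = 12.9 ft = 3.932 m
ΔV = 945 million m³ = 9.45 × 10^8 m³
Sy = ΔV / (A × Δh) = 9.45 × 10^8 m³ / (8.013 × 10^8 m² × 3.932 m) = 0.2999

Sy ≈ 0.3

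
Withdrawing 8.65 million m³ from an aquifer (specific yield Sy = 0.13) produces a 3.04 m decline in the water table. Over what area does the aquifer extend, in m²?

ΔV = 8.65 million m³ = 8.65 × 10^6 m³
A = ΔV / (Sy × Δh) = 8.65 × 10^6 / (0.13 × 3.04) = 2.189 × 10^7 m²

A ≈ 2.19 × 10^7 m²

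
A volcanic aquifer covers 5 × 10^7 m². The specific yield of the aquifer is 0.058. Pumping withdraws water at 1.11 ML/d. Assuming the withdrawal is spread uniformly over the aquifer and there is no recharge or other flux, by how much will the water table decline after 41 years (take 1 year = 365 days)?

Δh ≈ 5.73 m

Q = 1.11 ML/d = 1110 m³/d
t = 41 years = 14960 d
ΔV = Q × t = 1110 m³/d × 14960 d = 1.661 × 10^7 m³
Δh = ΔV / (Sy × A) = 1.661 × 10^7 / (0.058 × 5 × 10^7) = 5.728 m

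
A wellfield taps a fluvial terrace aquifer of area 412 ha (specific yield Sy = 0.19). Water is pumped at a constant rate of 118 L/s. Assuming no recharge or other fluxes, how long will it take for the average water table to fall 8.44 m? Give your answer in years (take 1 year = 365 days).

A = 412 ha = 4.12 × 10^6 m²
ΔV = Sy × A × Δh = 0.19 × 4.12 × 10^6 × 8.44 = 6.607 × 10^6 m³
Q = 118 L/s = 10200 m³/d
t = ΔV / Q = 6.607 × 10^6 m³ / 10200 m³/d = 648 d
t = 648 d ≈ 1.775 years

t ≈ 1.78 years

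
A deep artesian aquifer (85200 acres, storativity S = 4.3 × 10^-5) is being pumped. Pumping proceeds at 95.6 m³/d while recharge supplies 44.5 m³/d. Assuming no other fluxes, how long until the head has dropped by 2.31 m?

A = 85200 acres = 3.448 × 10^8 m²
ΔV = S × A × Δh = 4.3 × 10^-5 × 3.448 × 10^8 × 2.31 = 34250 m³
Net withdrawal = 95.6 − 44.5 = 51.1 m³/d
t = ΔV / Q = 34250 m³ / 51.1 m³/d = 670.2 d

t ≈ 670 days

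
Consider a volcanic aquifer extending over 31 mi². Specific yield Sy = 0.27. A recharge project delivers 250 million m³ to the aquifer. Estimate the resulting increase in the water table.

A = 31 mi² = 8.029 × 10^7 m²
ΔV = 250 million m³ = 2.5 × 10^8 m³
Δh = ΔV / (Sy × A) = 2.5 × 10^8 m³ / (0.27 × 8.029 × 10^7 m²) = 11.53 m

Δh ≈ 11.5 m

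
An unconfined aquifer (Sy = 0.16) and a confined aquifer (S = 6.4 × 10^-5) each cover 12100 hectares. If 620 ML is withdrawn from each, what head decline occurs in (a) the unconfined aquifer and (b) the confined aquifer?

A = 12100 hectares = 1.21 × 10^8 m²
ΔV = 620 ML = 6.2 × 10^5 m³
Unconfined: Δh_u = ΔV/(Sy·A) = 6.2 × 10^5/(0.16 × 1.21 × 10^8) = 0.03202 m
Confined: Δh_c = ΔV/(S·A) = 6.2 × 10^5/(6.4 × 10^-5 × 1.21 × 10^8) = 80.06 m

Δh_u ≈ 0.032 m; Δh_c ≈ 80.1 m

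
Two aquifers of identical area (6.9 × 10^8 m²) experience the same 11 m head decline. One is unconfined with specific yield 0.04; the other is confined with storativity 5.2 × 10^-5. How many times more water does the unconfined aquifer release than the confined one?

Unconfined: ΔV_u = Sy × A × Δh = 0.04 × 6.9 × 10^8 × 11 = 3.036 × 10^8 m³
Confined: ΔV_c = S × A × Δh = 5.2 × 10^-5 × 6.9 × 10^8 × 11 = 3.947 × 10^5 m³
Ratio = ΔV_u / ΔV_c = Sy / S = 0.04 / 5.2 × 10^-5 = 769.2

ΔV_u / ΔV_c ≈ 769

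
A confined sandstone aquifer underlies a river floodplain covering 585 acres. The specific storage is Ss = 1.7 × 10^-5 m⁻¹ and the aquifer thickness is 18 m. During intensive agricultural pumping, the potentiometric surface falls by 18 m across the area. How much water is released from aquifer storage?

S = Ss × b = 1.7 × 10^-5 m⁻¹ × 18 m = 3.06 × 10^-4
A = 585 acres = 2.367 × 10^6 m²
ΔV = S × A × Δh = 3.06 × 10^-4 × 2.367 × 10^6 m² × 18 m = 13040 m³

ΔV ≈ 13000 m³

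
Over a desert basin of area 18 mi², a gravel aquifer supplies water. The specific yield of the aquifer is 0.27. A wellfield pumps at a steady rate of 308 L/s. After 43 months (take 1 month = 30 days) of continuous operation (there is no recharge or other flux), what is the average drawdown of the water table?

A = 18 mi² = 4.662 × 10^7 m²
Q = 308 L/s = 26610 m³/d
t = 43 months = 1290 d
ΔV = Q × t = 26610 m³/d × 1290 d = 3.433 × 10^7 m³
Δh = ΔV / (Sy × A) = 3.433 × 10^7 / (0.27 × 4.662 × 10^7) = 2.727 m

Δh ≈ 2.73 m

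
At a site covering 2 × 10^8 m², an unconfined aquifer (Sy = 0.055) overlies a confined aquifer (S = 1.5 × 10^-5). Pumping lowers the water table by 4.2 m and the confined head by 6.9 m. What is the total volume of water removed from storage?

Unconfined: ΔV_u = Sy × A × Δh_u = 0.055 × 2 × 10^8 × 4.2 = 4.62 × 10^7 m³
Confined: ΔV_c = S × A × Δh_c = 1.5 × 10^-5 × 2 × 10^8 × 6.9 = 20700 m³
Total ΔV = 4.62 × 10^7 + 20700 = 4.622 × 10^7 m³

ΔV ≈ 4.62 × 10^7 m³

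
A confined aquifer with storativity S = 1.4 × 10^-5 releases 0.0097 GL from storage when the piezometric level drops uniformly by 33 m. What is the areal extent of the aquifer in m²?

A ≈ 2.1 × 10^7 m²

ΔV = 0.0097 GL = 9700 m³
A = ΔV / (S × Δh) = 9700 / (1.4 × 10^-5 × 33) = 2.1 × 10^7 m²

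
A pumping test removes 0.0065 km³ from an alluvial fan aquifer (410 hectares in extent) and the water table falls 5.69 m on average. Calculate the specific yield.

Sy ≈ 0.28

A = 410 hectares = 4.1 × 10^6 m²
ΔV = 0.0065 km³ = 6.5 × 10^6 m³
Sy = ΔV / (A × Δh) = 6.5 × 10^6 m³ / (4.1 × 10^6 m² × 5.69 m) = 0.2786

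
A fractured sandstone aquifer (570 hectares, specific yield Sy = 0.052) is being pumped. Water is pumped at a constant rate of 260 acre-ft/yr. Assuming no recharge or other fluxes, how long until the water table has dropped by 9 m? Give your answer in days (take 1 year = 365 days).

A = 570 hectares = 5.7 × 10^6 m²
ΔV = Sy × A × Δh = 0.052 × 5.7 × 10^6 × 9 = 2.668 × 10^6 m³
Q = 260 acre-ft/yr = 878.6 m³/d
t = ΔV / Q = 2.668 × 10^6 m³ / 878.6 m³/d = 3036 d

t ≈ 3040 days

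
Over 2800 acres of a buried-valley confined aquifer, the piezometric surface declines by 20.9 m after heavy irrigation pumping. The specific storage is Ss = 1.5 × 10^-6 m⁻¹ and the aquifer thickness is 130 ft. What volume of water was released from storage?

b = 130 ft = 39.62 m
S = Ss × b = 1.5 × 10^-6 m⁻¹ × 39.62 m = 5.944 × 10^-5
A = 2800 acres = 1.133 × 10^7 m²
ΔV = S × A × Δh = 5.944 × 10^-5 × 1.133 × 10^7 m² × 20.9 m = 14080 m³

ΔV ≈ 14100 m³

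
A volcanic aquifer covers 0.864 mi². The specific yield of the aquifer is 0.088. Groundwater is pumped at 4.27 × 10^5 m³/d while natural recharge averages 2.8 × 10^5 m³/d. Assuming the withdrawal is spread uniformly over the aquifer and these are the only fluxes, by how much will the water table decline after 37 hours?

Δh ≈ 1.15 m

A = 0.864 mi² = 2.238 × 10^6 m²
Net abstraction = 4.27 × 10^5 − 2.8 × 10^5 = 1.47 × 10^5 m³/d
t = 37 hours = 1.542 d
ΔV = Q × t = 1.47 × 10^5 m³/d × 1.542 d = 2.266 × 10^5 m³
Δh = ΔV / (Sy × A) = 2.266 × 10^5 / (0.088 × 2.238 × 10^6) = 1.151 m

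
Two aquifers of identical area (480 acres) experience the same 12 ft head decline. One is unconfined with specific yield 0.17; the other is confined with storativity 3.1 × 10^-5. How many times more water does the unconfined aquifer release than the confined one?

A = 480 acres = 1.942 × 10^6 m²
Δh = 12 ft = 3.658 m
Unconfined: ΔV_u = Sy × A × Δh = 0.17 × 1.942 × 10^6 × 3.658 = 1.208 × 10^6 m³
Confined: ΔV_c = S × A × Δh = 3.1 × 10^-5 × 1.942 × 10^6 × 3.658 = 220.3 m³
Ratio = ΔV_u / ΔV_c = Sy / S = 0.17 / 3.1 × 10^-5 = 5484

ΔV_u / ΔV_c ≈ 5480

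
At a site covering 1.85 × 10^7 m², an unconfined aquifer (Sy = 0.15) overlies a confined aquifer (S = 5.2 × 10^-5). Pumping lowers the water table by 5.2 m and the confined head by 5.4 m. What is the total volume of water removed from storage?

ΔV ≈ 1.44 × 10^7 m³

Unconfined: ΔV_u = Sy × A × Δh_u = 0.15 × 1.85 × 10^7 × 5.2 = 1.443 × 10^7 m³
Confined: ΔV_c = S × A × Δh_c = 5.2 × 10^-5 × 1.85 × 10^7 × 5.4 = 5195 m³
Total ΔV = 1.443 × 10^7 + 5195 = 1.444 × 10^7 m³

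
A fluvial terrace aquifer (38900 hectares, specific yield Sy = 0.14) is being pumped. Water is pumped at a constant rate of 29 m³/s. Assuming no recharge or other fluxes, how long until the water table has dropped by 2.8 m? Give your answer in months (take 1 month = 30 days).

t ≈ 2.03 months

A = 38900 hectares = 3.89 × 10^8 m²
ΔV = Sy × A × Δh = 0.14 × 3.89 × 10^8 × 2.8 = 1.525 × 10^8 m³
Q = 29 m³/s = 2.506 × 10^6 m³/d
t = ΔV / Q = 1.525 × 10^8 m³ / 2.506 × 10^6 m³/d = 60.86 d
t = 60.86 d ≈ 2.029 months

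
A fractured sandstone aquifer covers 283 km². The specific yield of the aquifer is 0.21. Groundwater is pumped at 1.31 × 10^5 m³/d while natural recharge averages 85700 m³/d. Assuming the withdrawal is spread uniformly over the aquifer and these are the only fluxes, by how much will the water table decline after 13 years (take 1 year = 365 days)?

A = 283 km² = 2.83 × 10^8 m²
Net abstraction = 1.31 × 10^5 − 85700 = 45300 m³/d
t = 13 years = 4745 d
ΔV = Q × t = 45300 m³/d × 4745 d = 2.149 × 10^8 m³
Δh = ΔV / (Sy × A) = 2.149 × 10^8 / (0.21 × 2.83 × 10^8) = 3.617 m

Δh ≈ 3.62 m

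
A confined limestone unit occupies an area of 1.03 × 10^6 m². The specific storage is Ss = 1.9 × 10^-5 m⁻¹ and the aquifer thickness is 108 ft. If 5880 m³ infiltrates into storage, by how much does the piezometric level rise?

b = 108 ft = 32.92 m
S = Ss × b = 1.9 × 10^-5 m⁻¹ × 32.92 m = 6.254 × 10^-4
Δh = ΔV / (S × A) = 5880 m³ / (6.254 × 10^-4 × 1.03 × 10^6 m²) = 9.127 m

Δh ≈ 9.13 m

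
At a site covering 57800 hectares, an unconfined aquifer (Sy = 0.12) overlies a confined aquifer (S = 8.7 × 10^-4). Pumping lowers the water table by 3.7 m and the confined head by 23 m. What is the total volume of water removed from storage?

A = 57800 hectares = 5.78 × 10^8 m²
Unconfined: ΔV_u = Sy × A × Δh_u = 0.12 × 5.78 × 10^8 × 3.7 = 2.566 × 10^8 m³
Confined: ΔV_c = S × A × Δh_c = 8.7 × 10^-4 × 5.78 × 10^8 × 23 = 1.157 × 10^7 m³
Total ΔV = 2.566 × 10^8 + 1.157 × 10^7 = 2.682 × 10^8 m³

ΔV ≈ 2.68 × 10^8 m³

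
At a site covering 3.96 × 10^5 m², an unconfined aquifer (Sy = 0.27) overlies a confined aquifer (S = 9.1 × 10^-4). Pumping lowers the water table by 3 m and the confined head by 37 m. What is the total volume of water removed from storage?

ΔV ≈ 3.34 × 10^5 m³

Unconfined: ΔV_u = Sy × A × Δh_u = 0.27 × 3.96 × 10^5 × 3 = 3.208 × 10^5 m³
Confined: ΔV_c = S × A × Δh_c = 9.1 × 10^-4 × 3.96 × 10^5 × 37 = 13330 m³
Total ΔV = 3.208 × 10^5 + 13330 = 3.341 × 10^5 m³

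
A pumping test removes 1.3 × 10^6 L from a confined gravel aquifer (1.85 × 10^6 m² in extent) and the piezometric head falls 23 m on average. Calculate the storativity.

ΔV = 1.3 × 10^6 L = 1300 m³
S = ΔV / (A × Δh) = 1300 m³ / (1.85 × 10^6 m² × 23 m) = 3.055 × 10^-5

S ≈ 3.1 × 10^-5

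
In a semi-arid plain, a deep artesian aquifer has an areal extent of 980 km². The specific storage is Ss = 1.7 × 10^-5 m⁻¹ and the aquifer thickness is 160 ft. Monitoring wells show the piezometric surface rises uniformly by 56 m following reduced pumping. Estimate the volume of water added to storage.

b = 160 ft = 48.77 m
S = Ss × b = 1.7 × 10^-5 m⁻¹ × 48.77 m = 8.291 × 10^-4
A = 980 km² = 9.8 × 10^8 m²
ΔV = S × A × Δh = 8.291 × 10^-4 × 9.8 × 10^8 m² × 56 m = 4.55 × 10^7 m³

ΔV ≈ 4.55 × 10^7 m³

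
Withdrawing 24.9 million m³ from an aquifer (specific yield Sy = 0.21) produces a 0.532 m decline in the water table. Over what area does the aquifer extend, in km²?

ΔV = 24.9 million m³ = 2.49 × 10^7 m³
A = ΔV / (Sy × Δh) = 2.49 × 10^7 / (0.21 × 0.532) = 2.229 × 10^8 m²
A = 2.229 × 10^8 m² = 222.9 km²

A ≈ 223 km²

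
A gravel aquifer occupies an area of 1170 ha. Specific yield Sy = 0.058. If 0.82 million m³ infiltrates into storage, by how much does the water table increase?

A = 1170 ha = 1.17 × 10^7 m²
ΔV = 0.82 million m³ = 8.2 × 10^5 m³
Δh = ΔV / (Sy × A) = 8.2 × 10^5 m³ / (0.058 × 1.17 × 10^7 m²) = 1.208 m

Δh ≈ 1.21 m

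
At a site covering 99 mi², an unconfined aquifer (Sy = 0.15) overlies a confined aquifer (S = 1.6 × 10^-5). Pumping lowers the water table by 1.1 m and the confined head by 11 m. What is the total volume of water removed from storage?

A = 99 mi² = 2.564 × 10^8 m²
Unconfined: ΔV_u = Sy × A × Δh_u = 0.15 × 2.564 × 10^8 × 1.1 = 4.231 × 10^7 m³
Confined: ΔV_c = S × A × Δh_c = 1.6 × 10^-5 × 2.564 × 10^8 × 11 = 45130 m³
Total ΔV = 4.231 × 10^7 + 45130 = 4.235 × 10^7 m³

ΔV ≈ 4.24 × 10^7 m³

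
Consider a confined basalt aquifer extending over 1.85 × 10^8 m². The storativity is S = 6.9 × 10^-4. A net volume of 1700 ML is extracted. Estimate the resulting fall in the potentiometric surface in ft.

ΔV = 1700 ML = 1.7 × 10^6 m³
Δh = ΔV / (S × A) = 1.7 × 10^6 m³ / (6.9 × 10^-4 × 1.85 × 10^8 m²) = 13.32 m
Δh = 13.32 m = 43.69 ft

Δh ≈ 43.7 ft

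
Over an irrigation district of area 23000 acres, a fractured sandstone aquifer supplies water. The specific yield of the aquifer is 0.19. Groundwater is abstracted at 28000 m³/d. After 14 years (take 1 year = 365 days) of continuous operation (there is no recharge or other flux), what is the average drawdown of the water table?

Δh ≈ 8.09 m

A = 23000 acres = 9.308 × 10^7 m²
t = 14 years = 5110 d
ΔV = Q × t = 28000 m³/d × 5110 d = 1.431 × 10^8 m³
Δh = ΔV / (Sy × A) = 1.431 × 10^8 / (0.19 × 9.308 × 10^7) = 8.091 m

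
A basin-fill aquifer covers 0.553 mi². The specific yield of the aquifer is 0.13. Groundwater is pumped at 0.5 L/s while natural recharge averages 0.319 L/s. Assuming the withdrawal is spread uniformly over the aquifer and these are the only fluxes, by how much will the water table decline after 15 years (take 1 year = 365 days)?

A = 0.553 mi² = 1.432 × 10^6 m²
Net abstraction = 0.5 − 0.319 = 0.181 L/s
Q_net = 0.181 L/s = 15.64 m³/d
t = 15 years = 5475 d
ΔV = Q × t = 15.64 m³/d × 5475 d = 85620 m³
Δh = ΔV / (Sy × A) = 85620 / (0.13 × 1.432 × 10^6) = 0.4598 m

Δh ≈ 0.46 m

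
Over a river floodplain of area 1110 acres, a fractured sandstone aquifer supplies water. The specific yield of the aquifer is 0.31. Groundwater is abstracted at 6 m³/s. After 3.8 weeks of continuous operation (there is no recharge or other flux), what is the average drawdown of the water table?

A = 1110 acres = 4.492 × 10^6 m²
Q = 6 m³/s = 5.184 × 10^5 m³/d
t = 3.8 weeks = 26.6 d
ΔV = Q × t = 5.184 × 10^5 m³/d × 26.6 d = 1.379 × 10^7 m³
Δh = ΔV / (Sy × A) = 1.379 × 10^7 / (0.31 × 4.492 × 10^6) = 9.902 m

Δh ≈ 9.9 m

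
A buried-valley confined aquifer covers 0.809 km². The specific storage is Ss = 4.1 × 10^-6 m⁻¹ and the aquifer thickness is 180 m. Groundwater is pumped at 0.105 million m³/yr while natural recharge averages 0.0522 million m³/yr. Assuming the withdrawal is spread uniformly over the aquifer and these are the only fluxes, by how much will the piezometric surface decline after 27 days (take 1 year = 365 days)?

S = Ss × b = 4.1 × 10^-6 m⁻¹ × 180 m = 7.38 × 10^-4
A = 0.809 km² = 8.09 × 10^5 m²
Net abstraction = 0.105 − 0.0522 = 0.0528 million m³/yr
Q_net = 0.0528 million m³/yr = 144.7 m³/d
ΔV = Q × t = 144.7 m³/d × 27 d = 3906 m³
Δh = ΔV / (S × A) = 3906 / (7.38 × 10^-4 × 8.09 × 10^5) = 6.542 m

Δh ≈ 6.54 m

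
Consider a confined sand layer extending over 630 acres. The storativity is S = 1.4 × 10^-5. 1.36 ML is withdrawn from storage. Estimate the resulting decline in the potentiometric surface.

A = 630 acres = 2.55 × 10^6 m²
ΔV = 1.36 ML = 1360 m³
Δh = ΔV / (S × A) = 1360 m³ / (1.4 × 10^-5 × 2.55 × 10^6 m²) = 38.1 m

Δh ≈ 38.1 m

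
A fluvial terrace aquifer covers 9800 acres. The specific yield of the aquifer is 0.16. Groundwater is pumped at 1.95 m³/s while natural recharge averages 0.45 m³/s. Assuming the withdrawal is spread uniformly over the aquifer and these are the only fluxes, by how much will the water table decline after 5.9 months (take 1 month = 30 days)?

A = 9800 acres = 3.966 × 10^7 m²
Net abstraction = 1.95 − 0.45 = 1.5 m³/s
Q_net = 1.5 m³/s = 1.296 × 10^5 m³/d
t = 5.9 months = 177 d
ΔV = Q × t = 1.296 × 10^5 m³/d × 177 d = 2.294 × 10^7 m³
Δh = ΔV / (Sy × A) = 2.294 × 10^7 / (0.16 × 3.966 × 10^7) = 3.615 m

Δh ≈ 3.62 m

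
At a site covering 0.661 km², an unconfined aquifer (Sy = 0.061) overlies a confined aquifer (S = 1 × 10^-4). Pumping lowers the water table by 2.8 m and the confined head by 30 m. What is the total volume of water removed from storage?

A = 0.661 km² = 6.61 × 10^5 m²
Unconfined: ΔV_u = Sy × A × Δh_u = 0.061 × 6.61 × 10^5 × 2.8 = 1.129 × 10^5 m³
Confined: ΔV_c = S × A × Δh_c = 1 × 10^-4 × 6.61 × 10^5 × 30 = 1983 m³
Total ΔV = 1.129 × 10^5 + 1983 = 1.149 × 10^5 m³

ΔV ≈ 1.15 × 10^5 m³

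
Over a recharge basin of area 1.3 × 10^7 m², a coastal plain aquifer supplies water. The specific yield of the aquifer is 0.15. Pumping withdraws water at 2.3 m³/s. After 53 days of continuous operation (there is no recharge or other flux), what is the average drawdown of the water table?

Q = 2.3 m³/s = 1.987 × 10^5 m³/d
ΔV = Q × t = 1.987 × 10^5 m³/d × 53 d = 1.053 × 10^7 m³
Δh = ΔV / (Sy × A) = 1.053 × 10^7 / (0.15 × 1.3 × 10^7) = 5.401 m

Δh ≈ 5.4 m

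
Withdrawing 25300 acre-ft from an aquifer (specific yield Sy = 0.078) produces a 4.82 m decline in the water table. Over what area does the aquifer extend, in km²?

A ≈ 83 km²

ΔV = 25300 acre-ft = 3.121 × 10^7 m³
A = ΔV / (Sy × Δh) = 3.121 × 10^7 / (0.078 × 4.82) = 8.301 × 10^7 m²
A = 8.301 × 10^7 m² = 83.01 km²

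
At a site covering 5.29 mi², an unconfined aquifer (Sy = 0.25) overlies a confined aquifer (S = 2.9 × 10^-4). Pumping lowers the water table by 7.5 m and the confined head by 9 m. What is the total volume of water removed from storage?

ΔV ≈ 2.57 × 10^7 m³

A = 5.29 mi² = 1.37 × 10^7 m²
Unconfined: ΔV_u = Sy × A × Δh_u = 0.25 × 1.37 × 10^7 × 7.5 = 2.569 × 10^7 m³
Confined: ΔV_c = S × A × Δh_c = 2.9 × 10^-4 × 1.37 × 10^7 × 9 = 35760 m³
Total ΔV = 2.569 × 10^7 + 35760 = 2.573 × 10^7 m³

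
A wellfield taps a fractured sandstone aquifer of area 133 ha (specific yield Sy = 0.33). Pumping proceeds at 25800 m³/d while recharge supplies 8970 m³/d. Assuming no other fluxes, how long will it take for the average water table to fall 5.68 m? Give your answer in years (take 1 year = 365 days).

t ≈ 0.406 years

A = 133 ha = 1.33 × 10^6 m²
ΔV = Sy × A × Δh = 0.33 × 1.33 × 10^6 × 5.68 = 2.493 × 10^6 m³
Net withdrawal = 25800 − 8970 = 16830 m³/d
t = ΔV / Q = 2.493 × 10^6 m³ / 16830 m³/d = 148.1 d
t = 148.1 d ≈ 0.4058 years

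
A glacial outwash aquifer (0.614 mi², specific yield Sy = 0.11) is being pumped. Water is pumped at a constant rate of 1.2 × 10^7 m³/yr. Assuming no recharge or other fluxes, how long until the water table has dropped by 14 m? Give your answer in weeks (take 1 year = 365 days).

A = 0.614 mi² = 1.59 × 10^6 m²
ΔV = Sy × A × Δh = 0.11 × 1.59 × 10^6 × 14 = 2.449 × 10^6 m³
Q = 1.2 × 10^7 m³/yr = 32880 m³/d
t = ΔV / Q = 2.449 × 10^6 m³ / 32880 m³/d = 74.49 d
t = 74.49 d ≈ 10.64 weeks

t ≈ 10.6 weeks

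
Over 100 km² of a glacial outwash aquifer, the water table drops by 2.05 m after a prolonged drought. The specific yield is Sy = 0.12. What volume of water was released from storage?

ΔV ≈ 2.46 × 10^7 m³

A = 100 km² = 1 × 10^8 m²
ΔV = Sy × A × Δh = 0.12 × 1 × 10^8 m² × 2.05 m = 2.46 × 10^7 m³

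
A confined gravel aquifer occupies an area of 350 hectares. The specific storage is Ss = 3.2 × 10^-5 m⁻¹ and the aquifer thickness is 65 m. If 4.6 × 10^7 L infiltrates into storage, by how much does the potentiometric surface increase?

S = Ss × b = 3.2 × 10^-5 m⁻¹ × 65 m = 2.08 × 10^-3
A = 350 hectares = 3.5 × 10^6 m²
ΔV = 4.6 × 10^7 L = 46000 m³
Δh = ΔV / (S × A) = 46000 m³ / (0.00208 × 3.5 × 10^6 m²) = 6.319 m

Δh ≈ 6.32 m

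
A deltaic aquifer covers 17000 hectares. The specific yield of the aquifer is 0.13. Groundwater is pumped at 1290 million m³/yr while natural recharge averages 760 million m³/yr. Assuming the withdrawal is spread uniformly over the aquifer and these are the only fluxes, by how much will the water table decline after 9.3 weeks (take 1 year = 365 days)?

Δh ≈ 4.28 m

A = 17000 hectares = 1.7 × 10^8 m²
Net abstraction = 1290 − 760 = 530 million m³/yr
Q_net = 530 million m³/yr = 1.452 × 10^6 m³/d
t = 9.3 weeks = 65.1 d
ΔV = Q × t = 1.452 × 10^6 m³/d × 65.1 d = 9.453 × 10^7 m³
Δh = ΔV / (Sy × A) = 9.453 × 10^7 / (0.13 × 1.7 × 10^8) = 4.277 m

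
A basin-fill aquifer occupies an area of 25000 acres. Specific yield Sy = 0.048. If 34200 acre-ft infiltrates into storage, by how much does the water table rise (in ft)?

Δh ≈ 28.5 ft

A = 25000 acres = 1.012 × 10^8 m²
ΔV = 34200 acre-ft = 4.219 × 10^7 m³
Δh = ΔV / (Sy × A) = 4.219 × 10^7 m³ / (0.048 × 1.012 × 10^8 m²) = 8.687 m
Δh = 8.687 m = 28.5 ft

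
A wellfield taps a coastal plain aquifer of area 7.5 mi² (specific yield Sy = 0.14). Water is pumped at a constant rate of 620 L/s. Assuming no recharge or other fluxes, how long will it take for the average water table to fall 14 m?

A = 7.5 mi² = 1.942 × 10^7 m²
ΔV = Sy × A × Δh = 0.14 × 1.942 × 10^7 × 14 = 3.807 × 10^7 m³
Q = 620 L/s = 53570 m³/d
t = ΔV / Q = 3.807 × 10^7 m³ / 53570 m³/d = 710.7 d

t ≈ 711 days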